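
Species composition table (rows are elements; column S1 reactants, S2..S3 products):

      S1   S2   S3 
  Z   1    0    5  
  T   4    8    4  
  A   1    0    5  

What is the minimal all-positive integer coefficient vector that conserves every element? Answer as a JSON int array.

Z: 5·1 = 5 | 2·0+1·5 = 5
T: 5·4 = 20 | 2·8+1·4 = 20
A: 5·1 = 5 | 2·0+1·5 = 5
gcd(5,2,1) = 1

Coefficients: [5, 2, 1]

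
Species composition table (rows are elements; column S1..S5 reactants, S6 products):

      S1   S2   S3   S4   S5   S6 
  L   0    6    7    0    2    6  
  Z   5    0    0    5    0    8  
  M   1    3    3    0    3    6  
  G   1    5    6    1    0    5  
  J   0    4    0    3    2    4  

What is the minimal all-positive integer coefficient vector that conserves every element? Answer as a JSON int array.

Coefficients: [6, 1, 2, 2, 5, 5]

L: 6·0+1·6+2·7+2·0+5·2 = 30 | 5·6 = 30
Z: 6·5+1·0+2·0+2·5+5·0 = 40 | 5·8 = 40
M: 6·1+1·3+2·3+2·0+5·3 = 30 | 5·6 = 30
G: 6·1+1·5+2·6+2·1+5·0 = 25 | 5·5 = 25
J: 6·0+1·4+2·0+2·3+5·2 = 20 | 5·4 = 20
gcd(6,1,2,2,5,5) = 1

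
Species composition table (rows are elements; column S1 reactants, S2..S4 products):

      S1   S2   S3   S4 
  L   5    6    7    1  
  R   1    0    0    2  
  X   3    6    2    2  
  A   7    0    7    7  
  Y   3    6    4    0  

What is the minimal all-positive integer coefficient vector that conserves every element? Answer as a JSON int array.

Coefficients: [6, 1, 3, 3]

L: 6·5 = 30 | 1·6+3·7+3·1 = 30
R: 6·1 = 6 | 1·0+3·0+3·2 = 6
X: 6·3 = 18 | 1·6+3·2+3·2 = 18
A: 6·7 = 42 | 1·0+3·7+3·7 = 42
Y: 6·3 = 18 | 1·6+3·4+3·0 = 18
gcd(6,1,3,3) = 1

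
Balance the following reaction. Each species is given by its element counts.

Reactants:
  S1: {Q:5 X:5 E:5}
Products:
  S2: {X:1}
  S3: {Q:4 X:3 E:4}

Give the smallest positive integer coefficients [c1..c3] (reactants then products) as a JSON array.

Q: 4·5 = 20 | 5·0+5·4 = 20
X: 4·5 = 20 | 5·1+5·3 = 20
E: 4·5 = 20 | 5·0+5·4 = 20
gcd(4,5,5) = 1

Coefficients: [4, 5, 5]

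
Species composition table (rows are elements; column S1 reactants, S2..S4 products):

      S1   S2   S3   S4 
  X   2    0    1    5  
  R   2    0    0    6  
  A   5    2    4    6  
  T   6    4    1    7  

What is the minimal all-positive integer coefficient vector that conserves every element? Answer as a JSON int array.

X: 6·2 = 12 | 5·0+2·1+2·5 = 12
R: 6·2 = 12 | 5·0+2·0+2·6 = 12
A: 6·5 = 30 | 5·2+2·4+2·6 = 30
T: 6·6 = 36 | 5·4+2·1+2·7 = 36
gcd(6,5,2,2) = 1

Coefficients: [6, 5, 2, 2]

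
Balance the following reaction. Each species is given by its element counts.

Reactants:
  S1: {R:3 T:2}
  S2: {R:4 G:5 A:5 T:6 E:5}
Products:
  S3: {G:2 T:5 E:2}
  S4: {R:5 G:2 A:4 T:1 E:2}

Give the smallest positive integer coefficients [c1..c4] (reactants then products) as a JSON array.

R: 3·3+4·4 = 25 | 5·0+5·5 = 25
G: 3·0+4·5 = 20 | 5·2+5·2 = 20
A: 3·0+4·5 = 20 | 5·0+5·4 = 20
T: 3·2+4·6 = 30 | 5·5+5·1 = 30
E: 3·0+4·5 = 20 | 5·2+5·2 = 20
gcd(3,4,5,5) = 1

Coefficients: [3, 4, 5, 5]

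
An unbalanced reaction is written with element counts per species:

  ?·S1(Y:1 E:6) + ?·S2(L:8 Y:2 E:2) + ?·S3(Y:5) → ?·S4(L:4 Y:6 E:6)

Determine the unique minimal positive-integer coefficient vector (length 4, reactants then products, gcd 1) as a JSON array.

L: 5·0+3·8+5·0 = 24 | 6·4 = 24
Y: 5·1+3·2+5·5 = 36 | 6·6 = 36
E: 5·6+3·2+5·0 = 36 | 6·6 = 36
gcd(5,3,5,6) = 1

Coefficients: [5, 3, 5, 6]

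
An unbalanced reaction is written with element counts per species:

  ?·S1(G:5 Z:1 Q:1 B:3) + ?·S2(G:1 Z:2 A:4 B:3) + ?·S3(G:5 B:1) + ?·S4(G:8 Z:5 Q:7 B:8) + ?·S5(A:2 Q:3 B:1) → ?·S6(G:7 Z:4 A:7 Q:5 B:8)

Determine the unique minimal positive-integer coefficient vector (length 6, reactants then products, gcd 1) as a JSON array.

G: 1·5+5·1+2·5+1·8+4·0 = 28 | 4·7 = 28
Z: 1·1+5·2+2·0+1·5+4·0 = 16 | 4·4 = 16
A: 1·0+5·4+2·0+1·0+4·2 = 28 | 4·7 = 28
Q: 1·1+5·0+2·0+1·7+4·3 = 20 | 4·5 = 20
B: 1·3+5·3+2·1+1·8+4·1 = 32 | 4·8 = 32
gcd(1,5,2,1,4,4) = 1

Coefficients: [1, 5, 2, 1, 4, 4]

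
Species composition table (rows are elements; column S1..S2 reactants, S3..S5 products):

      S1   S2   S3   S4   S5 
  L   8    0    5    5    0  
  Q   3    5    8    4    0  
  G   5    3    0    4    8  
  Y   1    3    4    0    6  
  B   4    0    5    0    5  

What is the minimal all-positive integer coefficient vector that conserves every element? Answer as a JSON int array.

L: 5·8+5·0 = 40 | 2·5+6·5+2·0 = 40
Q: 5·3+5·5 = 40 | 2·8+6·4+2·0 = 40
G: 5·5+5·3 = 40 | 2·0+6·4+2·8 = 40
Y: 5·1+5·3 = 20 | 2·4+6·0+2·6 = 20
B: 5·4+5·0 = 20 | 2·5+6·0+2·5 = 20
gcd(5,5,2,6,2) = 1

Coefficients: [5, 5, 2, 6, 2]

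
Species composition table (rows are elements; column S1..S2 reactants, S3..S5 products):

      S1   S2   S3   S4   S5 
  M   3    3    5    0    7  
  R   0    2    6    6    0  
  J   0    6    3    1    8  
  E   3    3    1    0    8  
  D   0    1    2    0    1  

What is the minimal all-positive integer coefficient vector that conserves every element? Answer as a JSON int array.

M: 5·3+6·3 = 33 | 1·5+1·0+4·7 = 33
R: 5·0+6·2 = 12 | 1·6+1·6+4·0 = 12
J: 5·0+6·6 = 36 | 1·3+1·1+4·8 = 36
E: 5·3+6·3 = 33 | 1·1+1·0+4·8 = 33
D: 5·0+6·1 = 6 | 1·2+1·0+4·1 = 6
gcd(5,6,1,1,4) = 1

Coefficients: [5, 6, 1, 1, 4]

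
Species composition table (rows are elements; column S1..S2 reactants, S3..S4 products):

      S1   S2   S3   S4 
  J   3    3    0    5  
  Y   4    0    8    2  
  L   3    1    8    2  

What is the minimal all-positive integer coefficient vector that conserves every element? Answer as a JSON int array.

J: 5·3+5·3 = 30 | 1·0+6·5 = 30
Y: 5·4+5·0 = 20 | 1·8+6·2 = 20
L: 5·3+5·1 = 20 | 1·8+6·2 = 20
gcd(5,5,1,6) = 1

Coefficients: [5, 5, 1, 6]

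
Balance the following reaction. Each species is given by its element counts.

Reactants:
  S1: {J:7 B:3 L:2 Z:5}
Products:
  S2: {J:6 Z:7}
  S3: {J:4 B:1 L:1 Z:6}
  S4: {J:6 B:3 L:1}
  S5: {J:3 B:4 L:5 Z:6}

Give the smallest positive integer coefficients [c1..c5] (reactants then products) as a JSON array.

J: 5·7 = 35 | 1·6+2·4+3·6+1·3 = 35
B: 5·3 = 15 | 1·0+2·1+3·3+1·4 = 15
L: 5·2 = 10 | 1·0+2·1+3·1+1·5 = 10
Z: 5·5 = 25 | 1·7+2·6+3·0+1·6 = 25
gcd(5,1,2,3,1) = 1

Coefficients: [5, 1, 2, 3, 1]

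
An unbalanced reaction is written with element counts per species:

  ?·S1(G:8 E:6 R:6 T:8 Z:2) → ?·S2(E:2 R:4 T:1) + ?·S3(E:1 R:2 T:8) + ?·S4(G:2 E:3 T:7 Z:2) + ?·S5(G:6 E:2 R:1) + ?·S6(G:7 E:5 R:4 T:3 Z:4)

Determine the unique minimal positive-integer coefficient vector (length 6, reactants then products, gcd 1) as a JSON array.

G: 5·8 = 40 | 3·0+3·0+1·2+4·6+2·7 = 40
E: 5·6 = 30 | 3·2+3·1+1·3+4·2+2·5 = 30
R: 5·6 = 30 | 3·4+3·2+1·0+4·1+2·4 = 30
T: 5·8 = 40 | 3·1+3·8+1·7+4·0+2·3 = 40
Z: 5·2 = 10 | 3·0+3·0+1·2+4·0+2·4 = 10
gcd(5,3,3,1,4,2) = 1

Coefficients: [5, 3, 3, 1, 4, 2]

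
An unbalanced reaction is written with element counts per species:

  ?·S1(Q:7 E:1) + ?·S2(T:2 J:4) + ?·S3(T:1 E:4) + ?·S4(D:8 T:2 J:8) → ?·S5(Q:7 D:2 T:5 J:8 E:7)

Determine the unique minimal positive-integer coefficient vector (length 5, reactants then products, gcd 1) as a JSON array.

Coefficients: [4, 6, 6, 1, 4]

Q: 4·7+6·0+6·0+1·0 = 28 | 4·7 = 28
D: 4·0+6·0+6·0+1·8 = 8 | 4·2 = 8
T: 4·0+6·2+6·1+1·2 = 20 | 4·5 = 20
J: 4·0+6·4+6·0+1·8 = 32 | 4·8 = 32
E: 4·1+6·0+6·4+1·0 = 28 | 4·7 = 28
gcd(4,6,6,1,4) = 1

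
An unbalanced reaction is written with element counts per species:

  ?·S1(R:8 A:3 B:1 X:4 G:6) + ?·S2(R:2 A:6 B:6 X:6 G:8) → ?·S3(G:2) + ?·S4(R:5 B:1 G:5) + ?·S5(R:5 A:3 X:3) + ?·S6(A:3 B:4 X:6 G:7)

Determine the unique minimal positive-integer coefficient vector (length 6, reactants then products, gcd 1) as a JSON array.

R: 6·8+1·2 = 50 | 5·0+4·5+6·5+2·0 = 50
A: 6·3+1·6 = 24 | 5·0+4·0+6·3+2·3 = 24
B: 6·1+1·6 = 12 | 5·0+4·1+6·0+2·4 = 12
X: 6·4+1·6 = 30 | 5·0+4·0+6·3+2·6 = 30
G: 6·6+1·8 = 44 | 5·2+4·5+6·0+2·7 = 44
gcd(6,1,5,4,6,2) = 1

Coefficients: [6, 1, 5, 4, 6, 2]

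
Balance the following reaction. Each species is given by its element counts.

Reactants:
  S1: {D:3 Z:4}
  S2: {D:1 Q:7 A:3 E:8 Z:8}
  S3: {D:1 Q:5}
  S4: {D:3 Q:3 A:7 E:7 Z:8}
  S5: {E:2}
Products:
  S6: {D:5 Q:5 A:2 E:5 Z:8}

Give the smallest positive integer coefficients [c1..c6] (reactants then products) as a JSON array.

Coefficients: [6, 1, 3, 1, 5, 5]

D: 6·3+1·1+3·1+1·3+5·0 = 25 | 5·5 = 25
Q: 6·0+1·7+3·5+1·3+5·0 = 25 | 5·5 = 25
A: 6·0+1·3+3·0+1·7+5·0 = 10 | 5·2 = 10
E: 6·0+1·8+3·0+1·7+5·2 = 25 | 5·5 = 25
Z: 6·4+1·8+3·0+1·8+5·0 = 40 | 5·8 = 40
gcd(6,1,3,1,5,5) = 1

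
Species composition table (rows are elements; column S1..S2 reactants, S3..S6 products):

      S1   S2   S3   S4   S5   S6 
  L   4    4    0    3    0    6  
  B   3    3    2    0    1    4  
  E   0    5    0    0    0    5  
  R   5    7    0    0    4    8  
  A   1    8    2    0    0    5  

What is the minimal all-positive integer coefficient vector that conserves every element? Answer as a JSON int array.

Coefficients: [5, 1, 4, 6, 6, 1]

L: 5·4+1·4 = 24 | 4·0+6·3+6·0+1·6 = 24
B: 5·3+1·3 = 18 | 4·2+6·0+6·1+1·4 = 18
E: 5·0+1·5 = 5 | 4·0+6·0+6·0+1·5 = 5
R: 5·5+1·7 = 32 | 4·0+6·0+6·4+1·8 = 32
A: 5·1+1·8 = 13 | 4·2+6·0+6·0+1·5 = 13
gcd(5,1,4,6,6,1) = 1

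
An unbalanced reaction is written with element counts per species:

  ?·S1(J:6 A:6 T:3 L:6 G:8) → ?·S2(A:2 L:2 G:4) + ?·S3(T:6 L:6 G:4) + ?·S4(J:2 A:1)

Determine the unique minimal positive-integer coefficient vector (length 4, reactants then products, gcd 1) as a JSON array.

Coefficients: [2, 3, 1, 6]

J: 2·6 = 12 | 3·0+1·0+6·2 = 12
A: 2·6 = 12 | 3·2+1·0+6·1 = 12
T: 2·3 = 6 | 3·0+1·6+6·0 = 6
L: 2·6 = 12 | 3·2+1·6+6·0 = 12
G: 2·8 = 16 | 3·4+1·4+6·0 = 16
gcd(2,3,1,6) = 1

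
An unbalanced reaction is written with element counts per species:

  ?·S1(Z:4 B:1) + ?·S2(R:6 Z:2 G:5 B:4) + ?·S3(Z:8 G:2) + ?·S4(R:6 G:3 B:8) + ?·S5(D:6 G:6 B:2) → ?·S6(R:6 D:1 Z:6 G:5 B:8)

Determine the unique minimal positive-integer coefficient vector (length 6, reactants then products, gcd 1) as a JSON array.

Coefficients: [6, 2, 1, 4, 1, 6]

R: 6·0+2·6+1·0+4·6+1·0 = 36 | 6·6 = 36
D: 6·0+2·0+1·0+4·0+1·6 = 6 | 6·1 = 6
Z: 6·4+2·2+1·8+4·0+1·0 = 36 | 6·6 = 36
G: 6·0+2·5+1·2+4·3+1·6 = 30 | 6·5 = 30
B: 6·1+2·4+1·0+4·8+1·2 = 48 | 6·8 = 48
gcd(6,2,1,4,1,6) = 1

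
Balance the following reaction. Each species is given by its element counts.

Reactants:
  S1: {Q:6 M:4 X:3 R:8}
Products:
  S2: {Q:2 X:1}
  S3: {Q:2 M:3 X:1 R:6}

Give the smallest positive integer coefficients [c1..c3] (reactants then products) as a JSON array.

Coefficients: [3, 5, 4]

Q: 3·6 = 18 | 5·2+4·2 = 18
M: 3·4 = 12 | 5·0+4·3 = 12
X: 3·3 = 9 | 5·1+4·1 = 9
R: 3·8 = 24 | 5·0+4·6 = 24
gcd(3,5,4) = 1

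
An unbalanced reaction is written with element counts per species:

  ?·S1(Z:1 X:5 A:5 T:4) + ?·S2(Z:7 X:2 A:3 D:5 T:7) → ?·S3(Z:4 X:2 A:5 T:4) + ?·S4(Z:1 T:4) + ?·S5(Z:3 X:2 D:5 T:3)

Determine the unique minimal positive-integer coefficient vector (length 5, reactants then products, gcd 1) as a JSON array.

Z: 2·1+5·7 = 37 | 5·4+2·1+5·3 = 37
X: 2·5+5·2 = 20 | 5·2+2·0+5·2 = 20
A: 2·5+5·3 = 25 | 5·5+2·0+5·0 = 25
D: 2·0+5·5 = 25 | 5·0+2·0+5·5 = 25
T: 2·4+5·7 = 43 | 5·4+2·4+5·3 = 43
gcd(2,5,5,2,5) = 1

Coefficients: [2, 5, 5, 2, 5]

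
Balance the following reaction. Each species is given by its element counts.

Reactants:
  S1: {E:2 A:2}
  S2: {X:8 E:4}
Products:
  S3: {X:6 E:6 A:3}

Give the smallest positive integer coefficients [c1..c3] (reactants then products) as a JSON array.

Coefficients: [6, 3, 4]

X: 6·0+3·8 = 24 | 4·6 = 24
E: 6·2+3·4 = 24 | 4·6 = 24
A: 6·2+3·0 = 12 | 4·3 = 12
gcd(6,3,4) = 1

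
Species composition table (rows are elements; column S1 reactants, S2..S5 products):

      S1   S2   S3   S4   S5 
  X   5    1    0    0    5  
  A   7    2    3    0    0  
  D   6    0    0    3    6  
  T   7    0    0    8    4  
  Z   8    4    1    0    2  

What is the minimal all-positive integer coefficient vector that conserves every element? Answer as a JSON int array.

Coefficients: [4, 5, 6, 2, 3]

X: 4·5 = 20 | 5·1+6·0+2·0+3·5 = 20
A: 4·7 = 28 | 5·2+6·3+2·0+3·0 = 28
D: 4·6 = 24 | 5·0+6·0+2·3+3·6 = 24
T: 4·7 = 28 | 5·0+6·0+2·8+3·4 = 28
Z: 4·8 = 32 | 5·4+6·1+2·0+3·2 = 32
gcd(4,5,6,2,3) = 1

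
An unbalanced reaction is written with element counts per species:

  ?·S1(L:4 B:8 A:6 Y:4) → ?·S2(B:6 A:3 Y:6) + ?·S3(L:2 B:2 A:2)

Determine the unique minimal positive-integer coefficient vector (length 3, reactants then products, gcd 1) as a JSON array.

L: 3·4 = 12 | 2·0+6·2 = 12
B: 3·8 = 24 | 2·6+6·2 = 24
A: 3·6 = 18 | 2·3+6·2 = 18
Y: 3·4 = 12 | 2·6+6·0 = 12
gcd(3,2,6) = 1

Coefficients: [3, 2, 6]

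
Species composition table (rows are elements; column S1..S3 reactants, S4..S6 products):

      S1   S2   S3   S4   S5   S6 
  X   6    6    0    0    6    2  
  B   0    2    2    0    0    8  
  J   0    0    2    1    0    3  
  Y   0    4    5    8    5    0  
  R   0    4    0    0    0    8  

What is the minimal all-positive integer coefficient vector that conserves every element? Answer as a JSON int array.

X: 1·6+6·6+6·0 = 42 | 3·0+6·6+3·2 = 42
B: 1·0+6·2+6·2 = 24 | 3·0+6·0+3·8 = 24
J: 1·0+6·0+6·2 = 12 | 3·1+6·0+3·3 = 12
Y: 1·0+6·4+6·5 = 54 | 3·8+6·5+3·0 = 54
R: 1·0+6·4+6·0 = 24 | 3·0+6·0+3·8 = 24
gcd(1,6,6,3,6,3) = 1

Coefficients: [1, 6, 6, 3, 6, 3]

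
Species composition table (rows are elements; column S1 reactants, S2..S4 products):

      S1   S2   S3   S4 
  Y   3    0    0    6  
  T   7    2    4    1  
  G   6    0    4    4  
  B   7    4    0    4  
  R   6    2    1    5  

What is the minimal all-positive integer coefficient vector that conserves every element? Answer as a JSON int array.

Coefficients: [4, 5, 4, 2]

Y: 4·3 = 12 | 5·0+4·0+2·6 = 12
T: 4·7 = 28 | 5·2+4·4+2·1 = 28
G: 4·6 = 24 | 5·0+4·4+2·4 = 24
B: 4·7 = 28 | 5·4+4·0+2·4 = 28
R: 4·6 = 24 | 5·2+4·1+2·5 = 24
gcd(4,5,4,2) = 1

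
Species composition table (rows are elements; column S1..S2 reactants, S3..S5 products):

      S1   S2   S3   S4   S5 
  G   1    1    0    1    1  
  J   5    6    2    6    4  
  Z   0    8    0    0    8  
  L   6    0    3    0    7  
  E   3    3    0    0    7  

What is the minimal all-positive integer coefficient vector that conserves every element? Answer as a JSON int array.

Coefficients: [4, 3, 1, 4, 3]

G: 4·1+3·1 = 7 | 1·0+4·1+3·1 = 7
J: 4·5+3·6 = 38 | 1·2+4·6+3·4 = 38
Z: 4·0+3·8 = 24 | 1·0+4·0+3·8 = 24
L: 4·6+3·0 = 24 | 1·3+4·0+3·7 = 24
E: 4·3+3·3 = 21 | 1·0+4·0+3·7 = 21
gcd(4,3,1,4,3) = 1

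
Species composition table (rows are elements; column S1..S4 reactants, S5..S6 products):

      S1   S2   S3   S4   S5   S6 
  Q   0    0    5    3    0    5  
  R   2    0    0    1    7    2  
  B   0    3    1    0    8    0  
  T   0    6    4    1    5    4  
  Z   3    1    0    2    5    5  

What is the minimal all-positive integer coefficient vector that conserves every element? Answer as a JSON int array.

Coefficients: [6, 2, 2, 5, 1, 5]

Q: 6·0+2·0+2·5+5·3 = 25 | 1·0+5·5 = 25
R: 6·2+2·0+2·0+5·1 = 17 | 1·7+5·2 = 17
B: 6·0+2·3+2·1+5·0 = 8 | 1·8+5·0 = 8
T: 6·0+2·6+2·4+5·1 = 25 | 1·5+5·4 = 25
Z: 6·3+2·1+2·0+5·2 = 30 | 1·5+5·5 = 30
gcd(6,2,2,5,1,5) = 1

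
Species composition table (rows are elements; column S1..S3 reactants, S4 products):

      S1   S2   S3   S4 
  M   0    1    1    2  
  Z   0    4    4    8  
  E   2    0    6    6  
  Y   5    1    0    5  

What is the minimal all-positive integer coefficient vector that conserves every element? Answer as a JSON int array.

Coefficients: [3, 5, 3, 4]

M: 3·0+5·1+3·1 = 8 | 4·2 = 8
Z: 3·0+5·4+3·4 = 32 | 4·8 = 32
E: 3·2+5·0+3·6 = 24 | 4·6 = 24
Y: 3·5+5·1+3·0 = 20 | 4·5 = 20
gcd(3,5,3,4) = 1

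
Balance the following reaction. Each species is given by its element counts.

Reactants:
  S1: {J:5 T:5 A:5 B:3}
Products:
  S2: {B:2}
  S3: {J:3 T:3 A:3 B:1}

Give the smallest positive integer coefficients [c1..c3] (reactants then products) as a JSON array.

Coefficients: [3, 2, 5]

J: 3·5 = 15 | 2·0+5·3 = 15
T: 3·5 = 15 | 2·0+5·3 = 15
A: 3·5 = 15 | 2·0+5·3 = 15
B: 3·3 = 9 | 2·2+5·1 = 9
gcd(3,2,5) = 1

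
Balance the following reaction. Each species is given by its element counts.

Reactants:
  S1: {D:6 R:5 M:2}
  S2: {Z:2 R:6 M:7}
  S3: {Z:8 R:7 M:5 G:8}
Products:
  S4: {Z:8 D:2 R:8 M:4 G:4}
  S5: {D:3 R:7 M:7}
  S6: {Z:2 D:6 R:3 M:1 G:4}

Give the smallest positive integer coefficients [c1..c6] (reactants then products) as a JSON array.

Z: 5·0+5·2+2·8 = 26 | 3·8+6·0+1·2 = 26
D: 5·6+5·0+2·0 = 30 | 3·2+6·3+1·6 = 30
R: 5·5+5·6+2·7 = 69 | 3·8+6·7+1·3 = 69
M: 5·2+5·7+2·5 = 55 | 3·4+6·7+1·1 = 55
G: 5·0+5·0+2·8 = 16 | 3·4+6·0+1·4 = 16
gcd(5,5,2,3,6,1) = 1

Coefficients: [5, 5, 2, 3, 6, 1]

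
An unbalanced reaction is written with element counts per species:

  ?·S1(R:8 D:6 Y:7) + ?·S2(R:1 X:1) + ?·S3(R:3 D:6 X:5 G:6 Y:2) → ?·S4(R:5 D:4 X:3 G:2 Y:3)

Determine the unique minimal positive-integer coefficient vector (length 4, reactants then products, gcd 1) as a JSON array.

Coefficients: [1, 4, 1, 3]

R: 1·8+4·1+1·3 = 15 | 3·5 = 15
D: 1·6+4·0+1·6 = 12 | 3·4 = 12
X: 1·0+4·1+1·5 = 9 | 3·3 = 9
G: 1·0+4·0+1·6 = 6 | 3·2 = 6
Y: 1·7+4·0+1·2 = 9 | 3·3 = 9
gcd(1,4,1,3) = 1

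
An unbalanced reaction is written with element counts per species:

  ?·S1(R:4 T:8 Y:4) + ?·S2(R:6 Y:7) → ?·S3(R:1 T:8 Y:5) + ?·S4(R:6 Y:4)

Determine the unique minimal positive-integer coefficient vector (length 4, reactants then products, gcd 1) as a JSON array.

R: 2·4+2·6 = 20 | 2·1+3·6 = 20
T: 2·8+2·0 = 16 | 2·8+3·0 = 16
Y: 2·4+2·7 = 22 | 2·5+3·4 = 22
gcd(2,2,2,3) = 1

Coefficients: [2, 2, 2, 3]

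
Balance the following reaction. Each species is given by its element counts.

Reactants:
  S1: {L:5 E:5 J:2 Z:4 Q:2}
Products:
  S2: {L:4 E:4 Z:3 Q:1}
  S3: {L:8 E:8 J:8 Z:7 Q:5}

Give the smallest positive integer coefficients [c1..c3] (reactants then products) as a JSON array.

L: 4·5 = 20 | 3·4+1·8 = 20
E: 4·5 = 20 | 3·4+1·8 = 20
J: 4·2 = 8 | 3·0+1·8 = 8
Z: 4·4 = 16 | 3·3+1·7 = 16
Q: 4·2 = 8 | 3·1+1·5 = 8
gcd(4,3,1) = 1

Coefficients: [4, 3, 1]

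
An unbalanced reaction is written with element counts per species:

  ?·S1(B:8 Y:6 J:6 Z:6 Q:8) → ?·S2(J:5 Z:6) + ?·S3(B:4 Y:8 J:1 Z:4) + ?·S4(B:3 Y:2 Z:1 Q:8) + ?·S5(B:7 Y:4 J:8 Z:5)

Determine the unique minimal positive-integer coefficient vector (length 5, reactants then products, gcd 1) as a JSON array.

Coefficients: [5, 1, 1, 5, 3]

B: 5·8 = 40 | 1·0+1·4+5·3+3·7 = 40
Y: 5·6 = 30 | 1·0+1·8+5·2+3·4 = 30
J: 5·6 = 30 | 1·5+1·1+5·0+3·8 = 30
Z: 5·6 = 30 | 1·6+1·4+5·1+3·5 = 30
Q: 5·8 = 40 | 1·0+1·0+5·8+3·0 = 40
gcd(5,1,1,5,3) = 1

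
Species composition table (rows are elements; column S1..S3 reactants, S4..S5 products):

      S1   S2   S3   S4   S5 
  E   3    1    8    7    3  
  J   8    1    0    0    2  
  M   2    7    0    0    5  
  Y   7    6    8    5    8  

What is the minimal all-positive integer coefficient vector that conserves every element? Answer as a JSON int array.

E: 1·3+4·1+4·8 = 39 | 3·7+6·3 = 39
J: 1·8+4·1+4·0 = 12 | 3·0+6·2 = 12
M: 1·2+4·7+4·0 = 30 | 3·0+6·5 = 30
Y: 1·7+4·6+4·8 = 63 | 3·5+6·8 = 63
gcd(1,4,4,3,6) = 1

Coefficients: [1, 4, 4, 3, 6]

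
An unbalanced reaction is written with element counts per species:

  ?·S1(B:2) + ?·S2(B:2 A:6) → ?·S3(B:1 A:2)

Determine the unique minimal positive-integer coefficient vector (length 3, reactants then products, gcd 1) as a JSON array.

Coefficients: [1, 2, 6]

B: 1·2+2·2 = 6 | 6·1 = 6
A: 1·0+2·6 = 12 | 6·2 = 12
gcd(1,2,6) = 1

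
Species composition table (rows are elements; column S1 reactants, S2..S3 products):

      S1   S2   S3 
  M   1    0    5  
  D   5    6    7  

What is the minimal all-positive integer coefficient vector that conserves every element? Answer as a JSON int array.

Coefficients: [5, 3, 1]

M: 5·1 = 5 | 3·0+1·5 = 5
D: 5·5 = 25 | 3·6+1·7 = 25
gcd(5,3,1) = 1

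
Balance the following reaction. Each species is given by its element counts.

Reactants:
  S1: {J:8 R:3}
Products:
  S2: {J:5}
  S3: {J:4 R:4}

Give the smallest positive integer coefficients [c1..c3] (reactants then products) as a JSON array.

Coefficients: [4, 4, 3]

J: 4·8 = 32 | 4·5+3·4 = 32
R: 4·3 = 12 | 4·0+3·4 = 12
gcd(4,4,3) = 1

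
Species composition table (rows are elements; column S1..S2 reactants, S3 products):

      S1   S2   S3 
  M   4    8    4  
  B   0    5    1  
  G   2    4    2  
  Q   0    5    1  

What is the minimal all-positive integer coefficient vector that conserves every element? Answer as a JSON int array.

Coefficients: [3, 1, 5]

M: 3·4+1·8 = 20 | 5·4 = 20
B: 3·0+1·5 = 5 | 5·1 = 5
G: 3·2+1·4 = 10 | 5·2 = 10
Q: 3·0+1·5 = 5 | 5·1 = 5
gcd(3,1,5) = 1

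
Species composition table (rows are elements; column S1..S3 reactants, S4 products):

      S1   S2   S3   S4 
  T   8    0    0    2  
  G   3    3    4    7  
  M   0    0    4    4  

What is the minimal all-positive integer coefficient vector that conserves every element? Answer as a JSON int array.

T: 1·8+3·0+4·0 = 8 | 4·2 = 8
G: 1·3+3·3+4·4 = 28 | 4·7 = 28
M: 1·0+3·0+4·4 = 16 | 4·4 = 16
gcd(1,3,4,4) = 1

Coefficients: [1, 3, 4, 4]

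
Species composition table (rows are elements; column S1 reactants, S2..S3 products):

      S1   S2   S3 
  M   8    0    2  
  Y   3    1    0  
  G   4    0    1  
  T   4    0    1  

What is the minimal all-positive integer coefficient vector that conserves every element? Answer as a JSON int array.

Coefficients: [1, 3, 4]

M: 1·8 = 8 | 3·0+4·2 = 8
Y: 1·3 = 3 | 3·1+4·0 = 3
G: 1·4 = 4 | 3·0+4·1 = 4
T: 1·4 = 4 | 3·0+4·1 = 4
gcd(1,3,4) = 1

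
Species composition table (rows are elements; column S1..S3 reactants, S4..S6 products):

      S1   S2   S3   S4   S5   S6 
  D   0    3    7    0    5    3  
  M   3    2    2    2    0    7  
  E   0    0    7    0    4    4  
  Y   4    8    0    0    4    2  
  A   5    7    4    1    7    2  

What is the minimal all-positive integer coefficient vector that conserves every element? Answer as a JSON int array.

D: 4·0+1·3+4·7 = 31 | 4·0+5·5+2·3 = 31
M: 4·3+1·2+4·2 = 22 | 4·2+5·0+2·7 = 22
E: 4·0+1·0+4·7 = 28 | 4·0+5·4+2·4 = 28
Y: 4·4+1·8+4·0 = 24 | 4·0+5·4+2·2 = 24
A: 4·5+1·7+4·4 = 43 | 4·1+5·7+2·2 = 43
gcd(4,1,4,4,5,2) = 1

Coefficients: [4, 1, 4, 4, 5, 2]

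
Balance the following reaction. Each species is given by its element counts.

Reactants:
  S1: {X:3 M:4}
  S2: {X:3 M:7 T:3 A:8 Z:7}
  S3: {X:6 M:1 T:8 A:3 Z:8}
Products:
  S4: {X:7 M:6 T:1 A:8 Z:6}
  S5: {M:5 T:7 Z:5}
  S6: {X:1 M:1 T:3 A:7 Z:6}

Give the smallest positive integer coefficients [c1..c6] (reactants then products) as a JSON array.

Coefficients: [1, 5, 2, 4, 3, 2]

X: 1·3+5·3+2·6 = 30 | 4·7+3·0+2·1 = 30
M: 1·4+5·7+2·1 = 41 | 4·6+3·5+2·1 = 41
T: 1·0+5·3+2·8 = 31 | 4·1+3·7+2·3 = 31
A: 1·0+5·8+2·3 = 46 | 4·8+3·0+2·7 = 46
Z: 1·0+5·7+2·8 = 51 | 4·6+3·5+2·6 = 51
gcd(1,5,2,4,3,2) = 1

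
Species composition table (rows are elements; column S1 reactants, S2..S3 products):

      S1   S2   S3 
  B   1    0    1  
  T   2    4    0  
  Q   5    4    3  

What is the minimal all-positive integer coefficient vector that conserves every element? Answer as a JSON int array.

B: 2·1 = 2 | 1·0+2·1 = 2
T: 2·2 = 4 | 1·4+2·0 = 4
Q: 2·5 = 10 | 1·4+2·3 = 10
gcd(2,1,2) = 1

Coefficients: [2, 1, 2]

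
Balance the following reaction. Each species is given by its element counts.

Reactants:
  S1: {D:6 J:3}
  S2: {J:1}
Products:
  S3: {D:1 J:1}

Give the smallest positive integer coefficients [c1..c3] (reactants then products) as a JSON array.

Coefficients: [1, 3, 6]

D: 1·6+3·0 = 6 | 6·1 = 6
J: 1·3+3·1 = 6 | 6·1 = 6
gcd(1,3,6) = 1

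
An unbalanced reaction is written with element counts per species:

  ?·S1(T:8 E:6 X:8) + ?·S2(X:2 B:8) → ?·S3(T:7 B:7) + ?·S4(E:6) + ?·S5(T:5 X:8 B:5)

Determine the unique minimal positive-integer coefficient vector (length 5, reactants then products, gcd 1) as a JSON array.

Coefficients: [4, 4, 1, 4, 5]

T: 4·8+4·0 = 32 | 1·7+4·0+5·5 = 32
E: 4·6+4·0 = 24 | 1·0+4·6+5·0 = 24
X: 4·8+4·2 = 40 | 1·0+4·0+5·8 = 40
B: 4·0+4·8 = 32 | 1·7+4·0+5·5 = 32
gcd(4,4,1,4,5) = 1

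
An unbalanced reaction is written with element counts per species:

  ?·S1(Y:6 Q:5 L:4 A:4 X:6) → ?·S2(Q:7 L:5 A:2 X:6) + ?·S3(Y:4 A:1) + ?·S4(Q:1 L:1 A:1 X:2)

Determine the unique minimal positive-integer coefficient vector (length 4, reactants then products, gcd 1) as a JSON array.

Coefficients: [2, 1, 3, 3]

Y: 2·6 = 12 | 1·0+3·4+3·0 = 12
Q: 2·5 = 10 | 1·7+3·0+3·1 = 10
L: 2·4 = 8 | 1·5+3·0+3·1 = 8
A: 2·4 = 8 | 1·2+3·1+3·1 = 8
X: 2·6 = 12 | 1·6+3·0+3·2 = 12
gcd(2,1,3,3) = 1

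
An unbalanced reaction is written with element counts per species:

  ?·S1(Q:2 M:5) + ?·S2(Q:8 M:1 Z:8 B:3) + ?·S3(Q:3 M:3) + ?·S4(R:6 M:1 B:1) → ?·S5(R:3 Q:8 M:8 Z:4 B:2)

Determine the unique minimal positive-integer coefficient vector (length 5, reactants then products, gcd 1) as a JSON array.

Coefficients: [6, 3, 4, 3, 6]

R: 6·0+3·0+4·0+3·6 = 18 | 6·3 = 18
Q: 6·2+3·8+4·3+3·0 = 48 | 6·8 = 48
M: 6·5+3·1+4·3+3·1 = 48 | 6·8 = 48
Z: 6·0+3·8+4·0+3·0 = 24 | 6·4 = 24
B: 6·0+3·3+4·0+3·1 = 12 | 6·2 = 12
gcd(6,3,4,3,6) = 1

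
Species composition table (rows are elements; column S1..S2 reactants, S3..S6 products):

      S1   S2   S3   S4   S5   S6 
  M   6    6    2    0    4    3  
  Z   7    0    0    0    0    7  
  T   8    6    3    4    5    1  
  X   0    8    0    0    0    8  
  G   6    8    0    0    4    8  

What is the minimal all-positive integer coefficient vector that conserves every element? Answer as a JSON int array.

M: 4·6+4·6 = 48 | 6·2+1·0+6·4+4·3 = 48
Z: 4·7+4·0 = 28 | 6·0+1·0+6·0+4·7 = 28
T: 4·8+4·6 = 56 | 6·3+1·4+6·5+4·1 = 56
X: 4·0+4·8 = 32 | 6·0+1·0+6·0+4·8 = 32
G: 4·6+4·8 = 56 | 6·0+1·0+6·4+4·8 = 56
gcd(4,4,6,1,6,4) = 1

Coefficients: [4, 4, 6, 1, 6, 4]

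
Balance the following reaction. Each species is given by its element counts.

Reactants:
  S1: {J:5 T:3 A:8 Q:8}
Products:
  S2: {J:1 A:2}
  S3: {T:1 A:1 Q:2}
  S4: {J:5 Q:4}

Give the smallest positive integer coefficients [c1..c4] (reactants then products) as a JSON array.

Coefficients: [2, 5, 6, 1]

J: 2·5 = 10 | 5·1+6·0+1·5 = 10
T: 2·3 = 6 | 5·0+6·1+1·0 = 6
A: 2·8 = 16 | 5·2+6·1+1·0 = 16
Q: 2·8 = 16 | 5·0+6·2+1·4 = 16
gcd(2,5,6,1) = 1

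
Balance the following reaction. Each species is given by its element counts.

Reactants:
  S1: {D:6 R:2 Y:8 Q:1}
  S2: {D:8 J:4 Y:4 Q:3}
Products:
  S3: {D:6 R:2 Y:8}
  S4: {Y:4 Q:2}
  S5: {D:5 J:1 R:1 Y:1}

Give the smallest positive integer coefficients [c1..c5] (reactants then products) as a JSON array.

D: 5·6+1·8 = 38 | 3·6+4·0+4·5 = 38
J: 5·0+1·4 = 4 | 3·0+4·0+4·1 = 4
R: 5·2+1·0 = 10 | 3·2+4·0+4·1 = 10
Y: 5·8+1·4 = 44 | 3·8+4·4+4·1 = 44
Q: 5·1+1·3 = 8 | 3·0+4·2+4·0 = 8
gcd(5,1,3,4,4) = 1

Coefficients: [5, 1, 3, 4, 4]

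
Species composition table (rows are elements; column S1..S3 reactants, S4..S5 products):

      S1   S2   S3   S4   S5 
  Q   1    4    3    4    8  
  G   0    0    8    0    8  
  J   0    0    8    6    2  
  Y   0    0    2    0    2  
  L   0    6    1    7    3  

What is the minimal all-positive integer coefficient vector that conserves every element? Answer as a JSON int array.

Coefficients: [6, 3, 2, 2, 2]

Q: 6·1+3·4+2·3 = 24 | 2·4+2·8 = 24
G: 6·0+3·0+2·8 = 16 | 2·0+2·8 = 16
J: 6·0+3·0+2·8 = 16 | 2·6+2·2 = 16
Y: 6·0+3·0+2·2 = 4 | 2·0+2·2 = 4
L: 6·0+3·6+2·1 = 20 | 2·7+2·3 = 20
gcd(6,3,2,2,2) = 1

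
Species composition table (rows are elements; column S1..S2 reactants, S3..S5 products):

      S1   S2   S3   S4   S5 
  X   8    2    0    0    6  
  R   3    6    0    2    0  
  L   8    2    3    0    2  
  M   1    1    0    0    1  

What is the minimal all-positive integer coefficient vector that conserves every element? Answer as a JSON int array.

X: 2·8+1·2 = 18 | 4·0+6·0+3·6 = 18
R: 2·3+1·6 = 12 | 4·0+6·2+3·0 = 12
L: 2·8+1·2 = 18 | 4·3+6·0+3·2 = 18
M: 2·1+1·1 = 3 | 4·0+6·0+3·1 = 3
gcd(2,1,4,6,3) = 1

Coefficients: [2, 1, 4, 6, 3]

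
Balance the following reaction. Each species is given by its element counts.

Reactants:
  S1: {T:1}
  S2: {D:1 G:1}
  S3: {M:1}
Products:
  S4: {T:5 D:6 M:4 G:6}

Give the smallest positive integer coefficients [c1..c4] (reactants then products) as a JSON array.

T: 5·1+6·0+4·0 = 5 | 1·5 = 5
D: 5·0+6·1+4·0 = 6 | 1·6 = 6
M: 5·0+6·0+4·1 = 4 | 1·4 = 4
G: 5·0+6·1+4·0 = 6 | 1·6 = 6
gcd(5,6,4,1) = 1

Coefficients: [5, 6, 4, 1]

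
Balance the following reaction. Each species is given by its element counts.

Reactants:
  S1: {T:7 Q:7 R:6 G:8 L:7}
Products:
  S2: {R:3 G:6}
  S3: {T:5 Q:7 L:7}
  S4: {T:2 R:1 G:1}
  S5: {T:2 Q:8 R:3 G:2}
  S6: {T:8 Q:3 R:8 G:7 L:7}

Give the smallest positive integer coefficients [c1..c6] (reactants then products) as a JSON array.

Coefficients: [6, 5, 4, 2, 1, 2]

T: 6·7 = 42 | 5·0+4·5+2·2+1·2+2·8 = 42
Q: 6·7 = 42 | 5·0+4·7+2·0+1·8+2·3 = 42
R: 6·6 = 36 | 5·3+4·0+2·1+1·3+2·8 = 36
G: 6·8 = 48 | 5·6+4·0+2·1+1·2+2·7 = 48
L: 6·7 = 42 | 5·0+4·7+2·0+1·0+2·7 = 42
gcd(6,5,4,2,1,2) = 1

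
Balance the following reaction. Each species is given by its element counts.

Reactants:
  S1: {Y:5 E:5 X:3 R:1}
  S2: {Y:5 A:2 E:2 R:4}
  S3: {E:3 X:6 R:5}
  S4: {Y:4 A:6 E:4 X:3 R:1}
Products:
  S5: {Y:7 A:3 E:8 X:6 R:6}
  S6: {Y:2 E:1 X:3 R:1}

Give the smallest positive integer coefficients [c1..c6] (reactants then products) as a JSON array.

Coefficients: [5, 3, 4, 2, 6, 3]

Y: 5·5+3·5+4·0+2·4 = 48 | 6·7+3·2 = 48
A: 5·0+3·2+4·0+2·6 = 18 | 6·3+3·0 = 18
E: 5·5+3·2+4·3+2·4 = 51 | 6·8+3·1 = 51
X: 5·3+3·0+4·6+2·3 = 45 | 6·6+3·3 = 45
R: 5·1+3·4+4·5+2·1 = 39 | 6·6+3·1 = 39
gcd(5,3,4,2,6,3) = 1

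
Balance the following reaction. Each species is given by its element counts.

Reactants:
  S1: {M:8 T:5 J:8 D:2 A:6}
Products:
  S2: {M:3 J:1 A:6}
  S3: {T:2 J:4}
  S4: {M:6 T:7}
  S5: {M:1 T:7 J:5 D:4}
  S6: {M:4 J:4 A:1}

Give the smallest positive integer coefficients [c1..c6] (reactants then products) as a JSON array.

M: 6·8 = 48 | 5·3+1·0+1·6+3·1+6·4 = 48
T: 6·5 = 30 | 5·0+1·2+1·7+3·7+6·0 = 30
J: 6·8 = 48 | 5·1+1·4+1·0+3·5+6·4 = 48
D: 6·2 = 12 | 5·0+1·0+1·0+3·4+6·0 = 12
A: 6·6 = 36 | 5·6+1·0+1·0+3·0+6·1 = 36
gcd(6,5,1,1,3,6) = 1

Coefficients: [6, 5, 1, 1, 3, 6]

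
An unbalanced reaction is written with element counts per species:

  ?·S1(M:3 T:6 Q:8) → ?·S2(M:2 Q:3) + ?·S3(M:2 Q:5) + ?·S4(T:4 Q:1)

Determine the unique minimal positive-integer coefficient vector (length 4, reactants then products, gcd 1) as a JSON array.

Coefficients: [2, 1, 2, 3]

M: 2·3 = 6 | 1·2+2·2+3·0 = 6
T: 2·6 = 12 | 1·0+2·0+3·4 = 12
Q: 2·8 = 16 | 1·3+2·5+3·1 = 16
gcd(2,1,2,3) = 1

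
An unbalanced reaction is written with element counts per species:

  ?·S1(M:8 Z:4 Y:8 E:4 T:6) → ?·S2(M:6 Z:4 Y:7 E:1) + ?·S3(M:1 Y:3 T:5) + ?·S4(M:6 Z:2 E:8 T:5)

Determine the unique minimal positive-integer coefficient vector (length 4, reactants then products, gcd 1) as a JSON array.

M: 5·8 = 40 | 4·6+4·1+2·6 = 40
Z: 5·4 = 20 | 4·4+4·0+2·2 = 20
Y: 5·8 = 40 | 4·7+4·3+2·0 = 40
E: 5·4 = 20 | 4·1+4·0+2·8 = 20
T: 5·6 = 30 | 4·0+4·5+2·5 = 30
gcd(5,4,4,2) = 1

Coefficients: [5, 4, 4, 2]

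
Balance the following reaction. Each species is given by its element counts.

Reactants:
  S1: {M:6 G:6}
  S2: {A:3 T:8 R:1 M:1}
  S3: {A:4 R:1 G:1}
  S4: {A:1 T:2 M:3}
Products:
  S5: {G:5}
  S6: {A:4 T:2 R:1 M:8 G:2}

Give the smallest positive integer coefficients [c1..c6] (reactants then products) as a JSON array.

A: 6·0+1·3+4·4+1·1 = 20 | 6·0+5·4 = 20
T: 6·0+1·8+4·0+1·2 = 10 | 6·0+5·2 = 10
R: 6·0+1·1+4·1+1·0 = 5 | 6·0+5·1 = 5
M: 6·6+1·1+4·0+1·3 = 40 | 6·0+5·8 = 40
G: 6·6+1·0+4·1+1·0 = 40 | 6·5+5·2 = 40
gcd(6,1,4,1,6,5) = 1

Coefficients: [6, 1, 4, 1, 6, 5]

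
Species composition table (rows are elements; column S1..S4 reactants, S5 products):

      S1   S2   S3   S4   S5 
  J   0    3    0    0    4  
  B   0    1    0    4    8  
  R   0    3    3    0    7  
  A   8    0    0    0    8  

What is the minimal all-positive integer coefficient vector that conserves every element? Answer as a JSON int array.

Coefficients: [3, 4, 3, 5, 3]

J: 3·0+4·3+3·0+5·0 = 12 | 3·4 = 12
B: 3·0+4·1+3·0+5·4 = 24 | 3·8 = 24
R: 3·0+4·3+3·3+5·0 = 21 | 3·7 = 21
A: 3·8+4·0+3·0+5·0 = 24 | 3·8 = 24
gcd(3,4,3,5,3) = 1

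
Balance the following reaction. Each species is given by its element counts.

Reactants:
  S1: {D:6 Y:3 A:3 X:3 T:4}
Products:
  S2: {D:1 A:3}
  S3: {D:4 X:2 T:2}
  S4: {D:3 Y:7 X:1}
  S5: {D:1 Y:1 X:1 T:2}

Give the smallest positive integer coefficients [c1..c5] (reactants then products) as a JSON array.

Coefficients: [4, 4, 3, 1, 5]

D: 4·6 = 24 | 4·1+3·4+1·3+5·1 = 24
Y: 4·3 = 12 | 4·0+3·0+1·7+5·1 = 12
A: 4·3 = 12 | 4·3+3·0+1·0+5·0 = 12
X: 4·3 = 12 | 4·0+3·2+1·1+5·1 = 12
T: 4·4 = 16 | 4·0+3·2+1·0+5·2 = 16
gcd(4,4,3,1,5) = 1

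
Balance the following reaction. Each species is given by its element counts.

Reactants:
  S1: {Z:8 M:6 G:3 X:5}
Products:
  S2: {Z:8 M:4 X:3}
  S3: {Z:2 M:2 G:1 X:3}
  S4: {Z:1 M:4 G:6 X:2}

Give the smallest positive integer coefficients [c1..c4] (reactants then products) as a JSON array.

Z: 5·8 = 40 | 4·8+3·2+2·1 = 40
M: 5·6 = 30 | 4·4+3·2+2·4 = 30
G: 5·3 = 15 | 4·0+3·1+2·6 = 15
X: 5·5 = 25 | 4·3+3·3+2·2 = 25
gcd(5,4,3,2) = 1

Coefficients: [5, 4, 3, 2]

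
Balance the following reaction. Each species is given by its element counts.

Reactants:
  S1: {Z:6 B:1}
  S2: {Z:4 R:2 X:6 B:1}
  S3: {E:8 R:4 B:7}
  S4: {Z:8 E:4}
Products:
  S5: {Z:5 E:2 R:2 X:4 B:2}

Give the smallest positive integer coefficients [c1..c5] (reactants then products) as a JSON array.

Coefficients: [1, 4, 1, 1, 6]

Z: 1·6+4·4+1·0+1·8 = 30 | 6·5 = 30
E: 1·0+4·0+1·8+1·4 = 12 | 6·2 = 12
R: 1·0+4·2+1·4+1·0 = 12 | 6·2 = 12
X: 1·0+4·6+1·0+1·0 = 24 | 6·4 = 24
B: 1·1+4·1+1·7+1·0 = 12 | 6·2 = 12
gcd(1,4,1,1,6) = 1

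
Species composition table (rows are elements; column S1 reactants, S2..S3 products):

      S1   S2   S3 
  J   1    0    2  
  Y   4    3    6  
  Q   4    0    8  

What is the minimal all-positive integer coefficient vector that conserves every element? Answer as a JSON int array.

J: 6·1 = 6 | 2·0+3·2 = 6
Y: 6·4 = 24 | 2·3+3·6 = 24
Q: 6·4 = 24 | 2·0+3·8 = 24
gcd(6,2,3) = 1

Coefficients: [6, 2, 3]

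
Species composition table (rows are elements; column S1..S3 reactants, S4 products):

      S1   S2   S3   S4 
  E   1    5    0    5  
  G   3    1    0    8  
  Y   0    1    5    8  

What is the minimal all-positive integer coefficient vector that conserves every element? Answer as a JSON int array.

E: 5·1+1·5+3·0 = 10 | 2·5 = 10
G: 5·3+1·1+3·0 = 16 | 2·8 = 16
Y: 5·0+1·1+3·5 = 16 | 2·8 = 16
gcd(5,1,3,2) = 1

Coefficients: [5, 1, 3, 2]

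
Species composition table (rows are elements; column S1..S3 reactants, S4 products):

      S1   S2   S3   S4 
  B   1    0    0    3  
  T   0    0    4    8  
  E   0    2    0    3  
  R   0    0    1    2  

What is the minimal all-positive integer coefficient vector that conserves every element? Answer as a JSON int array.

B: 6·1+3·0+4·0 = 6 | 2·3 = 6
T: 6·0+3·0+4·4 = 16 | 2·8 = 16
E: 6·0+3·2+4·0 = 6 | 2·3 = 6
R: 6·0+3·0+4·1 = 4 | 2·2 = 4
gcd(6,3,4,2) = 1

Coefficients: [6, 3, 4, 2]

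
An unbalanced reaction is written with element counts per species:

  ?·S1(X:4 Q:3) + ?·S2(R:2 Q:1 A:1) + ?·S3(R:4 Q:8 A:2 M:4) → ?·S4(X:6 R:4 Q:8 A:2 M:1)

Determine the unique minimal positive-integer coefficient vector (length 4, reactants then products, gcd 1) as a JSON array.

X: 6·4+6·0+1·0 = 24 | 4·6 = 24
R: 6·0+6·2+1·4 = 16 | 4·4 = 16
Q: 6·3+6·1+1·8 = 32 | 4·8 = 32
A: 6·0+6·1+1·2 = 8 | 4·2 = 8
M: 6·0+6·0+1·4 = 4 | 4·1 = 4
gcd(6,6,1,4) = 1

Coefficients: [6, 6, 1, 4]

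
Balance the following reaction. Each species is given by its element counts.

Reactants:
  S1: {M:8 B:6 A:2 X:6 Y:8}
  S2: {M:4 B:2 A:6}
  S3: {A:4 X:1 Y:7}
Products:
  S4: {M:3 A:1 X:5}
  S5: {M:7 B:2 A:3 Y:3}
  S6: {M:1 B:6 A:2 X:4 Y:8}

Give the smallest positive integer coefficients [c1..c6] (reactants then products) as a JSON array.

Coefficients: [5, 2, 1, 3, 5, 4]

M: 5·8+2·4+1·0 = 48 | 3·3+5·7+4·1 = 48
B: 5·6+2·2+1·0 = 34 | 3·0+5·2+4·6 = 34
A: 5·2+2·6+1·4 = 26 | 3·1+5·3+4·2 = 26
X: 5·6+2·0+1·1 = 31 | 3·5+5·0+4·4 = 31
Y: 5·8+2·0+1·7 = 47 | 3·0+5·3+4·8 = 47
gcd(5,2,1,3,5,4) = 1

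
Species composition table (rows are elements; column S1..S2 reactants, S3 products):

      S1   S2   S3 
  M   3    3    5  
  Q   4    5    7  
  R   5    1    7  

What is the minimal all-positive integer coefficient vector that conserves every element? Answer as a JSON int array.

M: 4·3+1·3 = 15 | 3·5 = 15
Q: 4·4+1·5 = 21 | 3·7 = 21
R: 4·5+1·1 = 21 | 3·7 = 21
gcd(4,1,3) = 1

Coefficients: [4, 1, 3]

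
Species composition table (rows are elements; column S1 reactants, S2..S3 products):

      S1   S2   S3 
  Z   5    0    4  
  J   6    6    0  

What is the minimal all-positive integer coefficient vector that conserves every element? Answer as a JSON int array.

Coefficients: [4, 4, 5]

Z: 4·5 = 20 | 4·0+5·4 = 20
J: 4·6 = 24 | 4·6+5·0 = 24
gcd(4,4,5) = 1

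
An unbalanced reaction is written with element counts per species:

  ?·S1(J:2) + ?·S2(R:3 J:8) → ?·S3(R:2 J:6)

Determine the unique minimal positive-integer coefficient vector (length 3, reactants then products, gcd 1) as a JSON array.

Coefficients: [1, 2, 3]

R: 1·0+2·3 = 6 | 3·2 = 6
J: 1·2+2·8 = 18 | 3·6 = 18
gcd(1,2,3) = 1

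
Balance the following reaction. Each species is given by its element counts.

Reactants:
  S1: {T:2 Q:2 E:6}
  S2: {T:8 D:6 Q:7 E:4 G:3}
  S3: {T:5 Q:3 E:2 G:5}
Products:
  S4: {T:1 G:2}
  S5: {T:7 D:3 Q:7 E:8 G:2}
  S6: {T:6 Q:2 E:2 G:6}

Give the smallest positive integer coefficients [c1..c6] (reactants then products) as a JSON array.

Coefficients: [5, 3, 5, 5, 6, 2]

T: 5·2+3·8+5·5 = 59 | 5·1+6·7+2·6 = 59
D: 5·0+3·6+5·0 = 18 | 5·0+6·3+2·0 = 18
Q: 5·2+3·7+5·3 = 46 | 5·0+6·7+2·2 = 46
E: 5·6+3·4+5·2 = 52 | 5·0+6·8+2·2 = 52
G: 5·0+3·3+5·5 = 34 | 5·2+6·2+2·6 = 34
gcd(5,3,5,5,6,2) = 1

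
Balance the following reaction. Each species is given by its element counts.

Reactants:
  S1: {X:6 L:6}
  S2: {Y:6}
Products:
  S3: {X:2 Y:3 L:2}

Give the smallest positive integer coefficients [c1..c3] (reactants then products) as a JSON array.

Coefficients: [2, 3, 6]

X: 2·6+3·0 = 12 | 6·2 = 12
Y: 2·0+3·6 = 18 | 6·3 = 18
L: 2·6+3·0 = 12 | 6·2 = 12
gcd(2,3,6) = 1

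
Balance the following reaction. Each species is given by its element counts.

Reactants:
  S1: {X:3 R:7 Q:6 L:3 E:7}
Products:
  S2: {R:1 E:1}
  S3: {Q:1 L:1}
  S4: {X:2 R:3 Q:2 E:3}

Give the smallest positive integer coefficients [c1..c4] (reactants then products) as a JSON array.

Coefficients: [2, 5, 6, 3]

X: 2·3 = 6 | 5·0+6·0+3·2 = 6
R: 2·7 = 14 | 5·1+6·0+3·3 = 14
Q: 2·6 = 12 | 5·0+6·1+3·2 = 12
L: 2·3 = 6 | 5·0+6·1+3·0 = 6
E: 2·7 = 14 | 5·1+6·0+3·3 = 14
gcd(2,5,6,3) = 1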